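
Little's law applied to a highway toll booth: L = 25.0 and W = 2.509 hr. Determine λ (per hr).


λ = L/W = 25.0/2.509 = 9.9641 /hr

Final: 9.9641 /hr


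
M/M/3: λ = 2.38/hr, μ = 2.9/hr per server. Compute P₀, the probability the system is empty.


a = λ/μ = 2.38/2.9 = 0.8207; ρ = a/c = 0.2736
Σ_{k=0}^{2} a^k/k! (terms k=0..2) = 1.00000 + 0.82069 + 0.33677 = 2.15746
Tail: a^3/(3!(1−ρ)) = 0.55276/(6·0.7264) = 0.12682
P₀ = 1/(2.15746 + 0.12682) = 1/2.28428 = 0.437776

Final: 0.437776


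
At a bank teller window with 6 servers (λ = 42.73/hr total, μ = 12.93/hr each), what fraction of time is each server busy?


ρ = λ/(cμ) = 42.73/(6·12.93) = 42.73/77.58 = 0.5508

Final: 0.5508


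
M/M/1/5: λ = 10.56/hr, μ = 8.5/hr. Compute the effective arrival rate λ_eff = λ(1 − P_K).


ρ = 1.2424; P_K = (1−ρ)ρ^5/(1−ρ^6) = 0.267952
λ_eff = λ(1 − P_K) = 10.56·(1 − 0.267952) = 10.56·0.732048 = 7.7304 /hr

Final: 7.7304 /hr


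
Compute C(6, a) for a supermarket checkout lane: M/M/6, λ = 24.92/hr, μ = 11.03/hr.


a = λ/μ = 2.2593; ρ = a/6 = 0.3765
P₀ = 0.104102 (from M/M/c formula)
C(c,a) = [a^c/(c!(1−ρ))]·P₀ = [132.99495/(720·0.6235)]·0.104102
= 0.29628·0.104102 = 0.030843

Final: 0.030843


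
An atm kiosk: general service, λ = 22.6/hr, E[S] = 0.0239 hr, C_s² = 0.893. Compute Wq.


ρ = λ·E[S] = 22.6·0.0239 = 0.5401
E[S²] = E[S]²(1+C_s²) = 0.0239²·(1+0.893) = 0.001081
Wq = λ·E[S²]/(2(1−ρ)) = 22.6·0.001081/(2·0.4599) = 0.02657 hr

Final: 0.02657 hr


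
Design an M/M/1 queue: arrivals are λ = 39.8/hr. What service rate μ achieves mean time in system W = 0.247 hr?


W = 1/(μ−λ) ⇒ μ − λ = 1/W = 1/0.247 = 4.0486
μ = λ + 1/W = 39.8 + 4.0486 = 43.8486 per hr

Final: 43.8486 /hr


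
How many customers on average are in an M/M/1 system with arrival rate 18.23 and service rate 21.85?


ρ = λ/μ = 18.23/21.85 = 0.8343
L = ρ/(1−ρ) = 0.8343/(1 − 0.8343) = 0.8343/0.1657 = 5.0359

Final: 5.0359


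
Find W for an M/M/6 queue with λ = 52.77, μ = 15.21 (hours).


a = 3.4694; ρ = 0.5782; P₀ = 0.029925
Lq = P₀·a^c·ρ/(c!(1−ρ)²) = 0.23562
Wq = Lq/λ = 0.23562/52.77 = 0.004465 hr
W = Wq + 1/μ = 0.004465 + 0.06575 = 0.07021 hr

Final: 0.07021 hr


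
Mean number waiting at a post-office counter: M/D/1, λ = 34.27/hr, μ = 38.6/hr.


ρ = 34.27/38.6 = 0.8878
M/D/1: Lq = ρ²/(2(1−ρ)) = 0.7882/(2·0.1122) = 3.51336

Final: 3.51336


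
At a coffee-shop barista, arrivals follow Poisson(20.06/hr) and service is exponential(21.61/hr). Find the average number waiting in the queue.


ρ = 20.06/21.61 = 0.9283
Lq = ρ²/(1−ρ) = 0.8617/0.07173 = 12.0137

Final: 12.0137


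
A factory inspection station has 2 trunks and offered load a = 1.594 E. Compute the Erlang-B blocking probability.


B(c,a) = (a^c/c!) / Σ_{k=0}^{c} a^k/k!
a^2/2! = 1.270418
Σ terms (k=0..2): 1.00000 + 1.59400 + 1.27042 = 3.864418
B = 1.270418/3.864418 = 0.328748

Final: 0.328748


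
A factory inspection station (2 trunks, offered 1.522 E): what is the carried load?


B(2,1.522) = 0.314719 (Erlang-B)
Carried load = a(1 − B) = 1.522·(1 − 0.314719) = 1.522·0.685281 = 1.0430 E

Final: 1.0430 Erlangs


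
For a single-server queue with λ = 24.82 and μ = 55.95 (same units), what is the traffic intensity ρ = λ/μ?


ρ = λ/μ = 24.82/55.95 = 0.4436

Final: 0.4436


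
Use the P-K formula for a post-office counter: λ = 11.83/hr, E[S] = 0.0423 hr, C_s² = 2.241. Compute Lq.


ρ = λ·E[S] = 11.83·0.0423 = 0.5004
Lq = ρ²(1+C_s²)/(2(1−ρ)) = 0.2504·(1+2.241)/(2·0.4996)
= 0.2504·3.2410/0.9992 = 0.81224

Final: 0.81224


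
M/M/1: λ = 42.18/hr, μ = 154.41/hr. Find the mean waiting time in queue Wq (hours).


ρ = 42.18/154.41 = 0.2732
Wq = ρ/(μ−λ) = 0.2732/(154.41 − 42.18) = 0.2732/112.23 = 0.002434 hr

Final: 0.002434 hr


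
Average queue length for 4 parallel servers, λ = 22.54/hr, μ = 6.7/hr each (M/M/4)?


a = λ/μ = 3.3642; ρ = a/4 = 0.8410
P₀ = 0.020022
Lq = P₀·a^c·ρ / (c!·(1−ρ)²) = 0.020022·128.09036·0.8410/(24·0.02527)
= 3.55699

Final: 3.55699


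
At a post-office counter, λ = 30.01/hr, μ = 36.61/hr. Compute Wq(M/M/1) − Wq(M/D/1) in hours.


ρ = 30.01/36.61 = 0.8197
Wq(M/M/1) = ρ/(μ−λ) = 0.8197/6.60 = 0.12420 hr
Wq(M/D/1) = ρ/(2(μ−λ)) = 0.06210 hr
Savings = 0.12420 − 0.06210 = 0.06210 hr

Final: 0.06210 hr


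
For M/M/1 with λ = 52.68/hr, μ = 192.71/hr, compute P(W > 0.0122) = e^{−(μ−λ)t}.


W ~ Exponential(μ−λ) for M/M/1.
μ − λ = 192.71 − 52.68 = 140.0300
P(W > t) = e^{−(μ−λ)t} = e^{−1.7084} = 0.181162

Final: 0.181162


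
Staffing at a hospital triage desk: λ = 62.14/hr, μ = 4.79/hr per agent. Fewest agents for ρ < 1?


Stability requires cμ > λ ⇔ c > λ/μ.
λ/μ = 62.14/4.79 = 12.9729
Minimum integer c = ⌊12.9729⌋ + 1 = 13
Check: 13·4.79 = 62.27 > 62.14, while 12·4.79 = 57.48 ≤ 62.14

Final: 13 servers


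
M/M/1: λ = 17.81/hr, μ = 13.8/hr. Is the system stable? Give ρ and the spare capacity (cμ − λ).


Total capacity cμ = 1·13.8 = 13.80/hr
ρ = λ/(cμ) = 17.81/13.80 = 1.2906
Stable ⇔ ρ < 1: NO
Spare capacity = cμ − λ = 13.80 − 17.81 = -4.01/hr

Final: ρ = 1.2906; unstable; margin = -4.01/hr


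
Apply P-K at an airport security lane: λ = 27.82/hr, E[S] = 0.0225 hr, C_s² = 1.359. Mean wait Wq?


ρ = λ·E[S] = 27.82·0.0225 = 0.6260
E[S²] = E[S]²(1+C_s²) = 0.0225²·(1+1.359) = 0.001194
Wq = λ·E[S²]/(2(1−ρ)) = 27.82·0.001194/(2·0.3740) = 0.04441 hr

Final: 0.04441 hr


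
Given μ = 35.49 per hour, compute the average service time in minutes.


Mean service time = 1/μ = 1/35.49 hour = 0.02818 hour
In minutes: 0.02818 × 60 = 1.6906 min

Final: 1.6906 min


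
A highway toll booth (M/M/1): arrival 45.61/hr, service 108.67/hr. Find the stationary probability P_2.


ρ = 45.61/108.67 = 0.4197
P_n = (1−ρ)·ρ^n = (1 − 0.4197)·0.4197^2 = 0.5803·0.176157 = 0.102222

Final: 0.102222


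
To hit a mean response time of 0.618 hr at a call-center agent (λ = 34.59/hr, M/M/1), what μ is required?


W = 1/(μ−λ) ⇒ μ − λ = 1/W = 1/0.618 = 1.6181
μ = λ + 1/W = 34.59 + 1.6181 = 36.2081 per hr

Final: 36.2081 /hr


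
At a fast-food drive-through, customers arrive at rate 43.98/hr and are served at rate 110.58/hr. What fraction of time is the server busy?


ρ = λ/μ = 43.98/110.58 = 0.3977

Final: 0.3977


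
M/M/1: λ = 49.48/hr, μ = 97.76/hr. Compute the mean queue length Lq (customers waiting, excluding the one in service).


ρ = 49.48/97.76 = 0.5061
Lq = ρ²/(1−ρ) = 0.2562/0.4939 = 0.5187

Final: 0.5187


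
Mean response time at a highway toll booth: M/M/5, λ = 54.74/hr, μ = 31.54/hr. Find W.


a = 1.7356; ρ = 0.3471; P₀ = 0.175683
Lq = P₀·a^c·ρ/(c!(1−ρ)²) = 0.01877
Wq = Lq/λ = 0.01877/54.74 = 0.0003430 hr
W = Wq + 1/μ = 0.0003430 + 0.03171 = 0.03205 hr

Final: 0.03205 hr


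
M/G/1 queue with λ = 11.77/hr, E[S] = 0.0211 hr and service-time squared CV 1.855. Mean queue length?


ρ = λ·E[S] = 11.77·0.0211 = 0.2483
Lq = ρ²(1+C_s²)/(2(1−ρ)) = 0.06168·(1+1.855)/(2·0.7517)
= 0.06168·2.8550/1.5033 = 0.11713

Final: 0.11713


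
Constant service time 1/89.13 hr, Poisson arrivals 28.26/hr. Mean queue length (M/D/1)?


ρ = 28.26/89.13 = 0.3171
M/D/1: Lq = ρ²/(2(1−ρ)) = 0.1005/(2·0.6829) = 0.07360

Final: 0.07360


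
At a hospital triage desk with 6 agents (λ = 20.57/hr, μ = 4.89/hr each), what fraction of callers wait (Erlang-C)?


a = λ/μ = 4.2065; ρ = a/6 = 0.7011
P₀ = 0.013119 (from M/M/c formula)
C(c,a) = [a^c/(c!(1−ρ))]·P₀ = [5540.54639/(720·0.2989)]·0.013119
= 25.74427·0.013119 = 0.337734

Final: 0.337734


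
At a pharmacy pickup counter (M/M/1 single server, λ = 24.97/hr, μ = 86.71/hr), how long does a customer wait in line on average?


ρ = 24.97/86.71 = 0.2880
Wq = ρ/(μ−λ) = 0.2880/(86.71 − 24.97) = 0.2880/61.74 = 0.004664 hr

Final: 0.004664 hr


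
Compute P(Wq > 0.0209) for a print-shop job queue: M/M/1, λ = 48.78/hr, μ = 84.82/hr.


ρ = 48.78/84.82 = 0.5751
P(Wq > t) = ρ·e^{−(μ−λ)t} = 0.5751·e^{−0.7532}
= 0.5751·0.470840 = 0.270780

Final: 0.270780


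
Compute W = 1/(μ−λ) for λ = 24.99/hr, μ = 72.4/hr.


W = 1/(μ−λ) = 1/(72.4 − 24.99) = 1/47.41 = 0.02109 hr

Final: 0.02109 hr


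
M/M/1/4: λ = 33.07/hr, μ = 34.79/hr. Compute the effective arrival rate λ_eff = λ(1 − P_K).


ρ = 0.9506; P_K = (1−ρ)ρ^4/(1−ρ^5) = 0.180249
λ_eff = λ(1 − P_K) = 33.07·(1 − 0.180249) = 33.07·0.819751 = 27.1092 /hr

Final: 27.1092 /hr


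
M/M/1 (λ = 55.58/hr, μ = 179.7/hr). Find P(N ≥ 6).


ρ = 55.58/179.7 = 0.3093
P(N ≥ n) = ρ^n = 0.3093^6 = 0.0008754

Final: 0.0008754


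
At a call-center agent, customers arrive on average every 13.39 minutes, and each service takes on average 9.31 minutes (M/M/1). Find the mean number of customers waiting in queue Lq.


λ = 60/13.39 = 4.4810 /hr
μ = 60/9.31 = 6.4447 /hr
ρ = λ/μ = 4.4810/6.4447 = 0.6953
Lq = ρ²/(1−ρ) = 0.4834/0.3047 = 1.5866

Final: 1.5866


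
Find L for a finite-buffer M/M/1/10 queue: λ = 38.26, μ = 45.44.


ρ = 38.26/45.44 = 0.8420
L = ρ[1 − (K+1)ρ^K + Kρ^(K+1)] / [(1−ρ)(1−ρ^(K+1))]
Numerator: 0.8420·(1 − 11·0.179088 + 10·0.150790) = 0.452935
Denominator: (0.1580)·(0.849210) = 0.134184
L = 0.452935/0.134184 = 3.3755

Final: 3.3755


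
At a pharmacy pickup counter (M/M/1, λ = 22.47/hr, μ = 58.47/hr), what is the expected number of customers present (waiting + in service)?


ρ = λ/μ = 22.47/58.47 = 0.3843
L = ρ/(1−ρ) = 0.3843/(1 − 0.3843) = 0.3843/0.6157 = 0.6242

Final: 0.6242


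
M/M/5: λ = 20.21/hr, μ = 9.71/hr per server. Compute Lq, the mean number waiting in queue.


a = λ/μ = 2.0814; ρ = a/5 = 0.4163
P₀ = 0.123614
Lq = P₀·a^c·ρ / (c!·(1−ρ)²) = 0.123614·39.06029·0.4163/(120·0.34074)
= 0.04916

Final: 0.04916


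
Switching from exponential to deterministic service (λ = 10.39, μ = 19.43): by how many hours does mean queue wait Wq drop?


ρ = 10.39/19.43 = 0.5347
Wq(M/M/1) = ρ/(μ−λ) = 0.5347/9.04 = 0.05915 hr
Wq(M/D/1) = ρ/(2(μ−λ)) = 0.02958 hr
Savings = 0.05915 − 0.02958 = 0.02958 hr

Final: 0.02958 hr


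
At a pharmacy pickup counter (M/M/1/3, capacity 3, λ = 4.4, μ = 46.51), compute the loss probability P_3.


ρ = λ/μ = 4.4/46.51 = 0.09460
P_K = (1−ρ)ρ^K/(1−ρ^(K+1)) = (0.9054·0.0008467)/(1 − 0.00008010)
= 0.0007666/0.999920 = 0.0007666

Final: 0.0007666


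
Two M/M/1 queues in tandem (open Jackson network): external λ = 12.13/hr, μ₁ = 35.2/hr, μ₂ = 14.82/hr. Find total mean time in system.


Each node sees arrival rate λ = 12.13/hr (tandem ⇒ throughput preserved).
W₁ = 1/(μ₁−λ) = 1/(35.2−12.13) = 0.04335 hr
W₂ = 1/(μ₂−λ) = 1/(14.82−12.13) = 0.37175 hr
W_total = W₁ + W₂ = 0.04335 + 0.37175 = 0.41509 hr

Final: 0.41509 hr


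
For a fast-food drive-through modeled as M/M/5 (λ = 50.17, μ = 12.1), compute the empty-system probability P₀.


a = λ/μ = 50.17/12.1 = 4.1463; ρ = a/c = 0.8293
Σ_{k=0}^{4} a^k/k! (terms k=0..4) = 1.00000 + 4.14628 + 8.59582 + 11.88023 + 12.31470 = 37.93703
Tail: a^5/(5!(1−ρ)) = 1225.44452/(120·0.1707) = 59.80913
P₀ = 1/(37.93703 + 59.80913) = 1/97.74616 = 0.010231

Final: 0.010231


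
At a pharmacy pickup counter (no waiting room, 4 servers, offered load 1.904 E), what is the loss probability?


B(c,a) = (a^c/c!) / Σ_{k=0}^{c} a^k/k!
a^4/4! = 0.547591
Σ terms (k=0..4): 1.00000 + 1.90400 + 1.81261 + 1.15040 + 0.54759 = 6.414601
B = 0.547591/6.414601 = 0.085366

Final: 0.085366


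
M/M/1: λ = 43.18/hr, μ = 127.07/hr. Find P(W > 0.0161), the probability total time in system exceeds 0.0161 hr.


W ~ Exponential(μ−λ) for M/M/1.
μ − λ = 127.07 − 43.18 = 83.8900
P(W > t) = e^{−(μ−λ)t} = e^{−1.3506} = 0.259077

Final: 0.259077


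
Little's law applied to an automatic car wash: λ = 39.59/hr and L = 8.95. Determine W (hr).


W = L/λ = 8.95/39.59 = 0.2261 hr

Final: 0.2261 hr


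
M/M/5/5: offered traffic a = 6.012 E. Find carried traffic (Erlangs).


B(5,6.012) = 0.361237 (Erlang-B)
Carried load = a(1 − B) = 6.012·(1 − 0.361237) = 6.012·0.638763 = 3.8402 E

Final: 3.8402 Erlangs


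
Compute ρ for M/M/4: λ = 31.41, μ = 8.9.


ρ = λ/(cμ) = 31.41/(4·8.9) = 31.41/35.60 = 0.8823

Final: 0.8823


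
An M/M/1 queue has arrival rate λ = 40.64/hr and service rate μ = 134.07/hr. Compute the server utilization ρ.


ρ = λ/μ = 40.64/134.07 = 0.3031

Final: 0.3031


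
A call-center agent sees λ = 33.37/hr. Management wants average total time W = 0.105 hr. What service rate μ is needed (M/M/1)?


W = 1/(μ−λ) ⇒ μ − λ = 1/W = 1/0.105 = 9.5238
μ = λ + 1/W = 33.37 + 9.5238 = 42.8938 per hr

Final: 42.8938 /hr


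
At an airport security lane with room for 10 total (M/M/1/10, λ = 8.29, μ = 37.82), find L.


ρ = 8.29/37.82 = 0.2192
L = ρ[1 − (K+1)ρ^K + Kρ^(K+1)] / [(1−ρ)(1−ρ^(K+1))]
Numerator: 0.2192·(1 − 11·0.0000002561 + 10·0.00000005613) = 0.219196
Denominator: (0.7808)·(1.000000) = 0.780804
L = 0.219196/0.780804 = 0.2807

Final: 0.2807


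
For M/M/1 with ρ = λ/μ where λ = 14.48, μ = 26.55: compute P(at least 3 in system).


ρ = 14.48/26.55 = 0.5454
P(N ≥ n) = ρ^n = 0.5454^3 = 0.162223

Final: 0.162223


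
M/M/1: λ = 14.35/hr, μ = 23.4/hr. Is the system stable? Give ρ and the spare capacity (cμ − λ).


Total capacity cμ = 1·23.4 = 23.40/hr
ρ = λ/(cμ) = 14.35/23.40 = 0.6132
Stable ⇔ ρ < 1: YES
Spare capacity = cμ − λ = 23.40 − 14.35 = 9.05/hr

Final: ρ = 0.6132; stable; margin = 9.05/hr


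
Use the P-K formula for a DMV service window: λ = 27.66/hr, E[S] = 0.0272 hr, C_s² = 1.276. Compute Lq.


ρ = λ·E[S] = 27.66·0.0272 = 0.7524
Lq = ρ²(1+C_s²)/(2(1−ρ)) = 0.5660·(1+1.276)/(2·0.2476)
= 0.5660·2.2760/0.4953 = 2.60106

Final: 2.60106


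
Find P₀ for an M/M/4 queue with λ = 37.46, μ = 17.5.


a = λ/μ = 37.46/17.5 = 2.1406; ρ = a/c = 0.5351
Σ_{k=0}^{3} a^k/k! (terms k=0..3) = 1.00000 + 2.14057 + 2.29102 + 1.63470 = 7.06629
Tail: a^4/(4!(1−ρ)) = 20.99515/(24·0.4649) = 1.88186
P₀ = 1/(7.06629 + 1.88186) = 1/8.94816 = 0.111755

Final: 0.111755


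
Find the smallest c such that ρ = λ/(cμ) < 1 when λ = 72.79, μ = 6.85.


Stability requires cμ > λ ⇔ c > λ/μ.
λ/μ = 72.79/6.85 = 10.6263
Minimum integer c = ⌊10.6263⌋ + 1 = 11
Check: 11·6.85 = 75.35 > 72.79, while 10·6.85 = 68.50 ≤ 72.79

Final: 11 servers


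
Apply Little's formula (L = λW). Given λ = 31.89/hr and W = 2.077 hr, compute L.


L = λW = 31.89·2.077 = 66.2355

Final: 66.2355


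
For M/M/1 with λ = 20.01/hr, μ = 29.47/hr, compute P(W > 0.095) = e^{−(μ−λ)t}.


W ~ Exponential(μ−λ) for M/M/1.
μ − λ = 29.47 − 20.01 = 9.4600
P(W > t) = e^{−(μ−λ)t} = e^{−0.8987} = 0.407099

Final: 0.407099


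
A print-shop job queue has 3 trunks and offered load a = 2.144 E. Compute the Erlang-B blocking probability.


B(c,a) = (a^c/c!) / Σ_{k=0}^{c} a^k/k!
a^3/3! = 1.642567
Σ terms (k=0..3): 1.00000 + 2.14400 + 2.29837 + 1.64257 = 7.084935
B = 1.642567/7.084935 = 0.231839

Final: 0.231839


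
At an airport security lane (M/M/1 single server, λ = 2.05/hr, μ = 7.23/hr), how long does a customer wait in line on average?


ρ = 2.05/7.23 = 0.2835
Wq = ρ/(μ−λ) = 0.2835/(7.23 − 2.05) = 0.2835/5.18 = 0.05474 hr

Final: 0.05474 hr


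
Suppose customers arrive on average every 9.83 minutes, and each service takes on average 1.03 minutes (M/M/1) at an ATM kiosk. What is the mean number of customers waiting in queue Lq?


λ = 60/9.83 = 6.1038 /hr
μ = 60/1.03 = 58.2524 /hr
ρ = λ/μ = 6.1038/58.2524 = 0.1048
Lq = ρ²/(1−ρ) = 0.01098/0.8952 = 0.01226

Final: 0.01226


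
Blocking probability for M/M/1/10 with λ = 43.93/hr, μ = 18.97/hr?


ρ = λ/μ = 43.93/18.97 = 2.3158
P_K = (1−ρ)ρ^K/(1−ρ^(K+1)) = (-1.3158·4435.460579)/(1 − 10271.469861)
= -5836.009281/-10270.469861 = 0.568232

Final: 0.568232


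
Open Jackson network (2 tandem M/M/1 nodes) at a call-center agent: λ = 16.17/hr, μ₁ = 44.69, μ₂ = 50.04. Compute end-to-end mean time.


Each node sees arrival rate λ = 16.17/hr (tandem ⇒ throughput preserved).
W₁ = 1/(μ₁−λ) = 1/(44.69−16.17) = 0.03506 hr
W₂ = 1/(μ₂−λ) = 1/(50.04−16.17) = 0.02952 hr
W_total = W₁ + W₂ = 0.03506 + 0.02952 = 0.06459 hr

Final: 0.06459 hr


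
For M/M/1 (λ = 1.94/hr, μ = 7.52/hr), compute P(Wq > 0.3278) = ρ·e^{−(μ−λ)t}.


ρ = 1.94/7.52 = 0.2580
P(Wq > t) = ρ·e^{−(μ−λ)t} = 0.2580·e^{−1.8291}
= 0.2580·0.160554 = 0.041420

Final: 0.041420


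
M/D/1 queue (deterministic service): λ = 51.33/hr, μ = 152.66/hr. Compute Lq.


ρ = 51.33/152.66 = 0.3362
M/D/1: Lq = ρ²/(2(1−ρ)) = 0.1131/(2·0.6638) = 0.08516

Final: 0.08516


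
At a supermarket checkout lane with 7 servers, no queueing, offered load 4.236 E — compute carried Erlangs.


B(7,4.236) = 0.075240 (Erlang-B)
Carried load = a(1 − B) = 4.236·(1 − 0.075240) = 4.236·0.924760 = 3.9173 E

Final: 3.9173 Erlangs


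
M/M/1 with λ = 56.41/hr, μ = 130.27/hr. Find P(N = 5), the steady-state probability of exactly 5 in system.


ρ = 56.41/130.27 = 0.4330
P_n = (1−ρ)·ρ^n = (1 − 0.4330)·0.4330^5 = 0.5670·0.015225 = 0.008632

Final: 0.008632


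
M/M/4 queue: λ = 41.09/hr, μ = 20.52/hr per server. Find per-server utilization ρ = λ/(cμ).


ρ = λ/(cμ) = 41.09/(4·20.52) = 41.09/82.08 = 0.5006

Final: 0.5006


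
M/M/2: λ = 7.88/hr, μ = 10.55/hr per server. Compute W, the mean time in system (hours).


a = 0.7469; ρ = 0.3735; P₀ = 0.456177
Lq = P₀·a^c·ρ/(c!(1−ρ)²) = 0.12106
Wq = Lq/λ = 0.12106/7.88 = 0.01536 hr
W = Wq + 1/μ = 0.01536 + 0.09479 = 0.11015 hr

Final: 0.11015 hr


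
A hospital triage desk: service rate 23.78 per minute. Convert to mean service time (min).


Mean service time = 1/μ = 1/23.78 minute = 0.04205 minute
In minutes: 0.04205 × 1 = 0.04205 min

Final: 0.04205 min


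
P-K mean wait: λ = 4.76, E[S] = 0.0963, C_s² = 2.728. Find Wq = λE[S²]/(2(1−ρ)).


ρ = λ·E[S] = 4.76·0.0963 = 0.4584
E[S²] = E[S]²(1+C_s²) = 0.0963²·(1+2.728) = 0.034572
Wq = λ·E[S²]/(2(1−ρ)) = 4.76·0.034572/(2·0.5416) = 0.15192 hr

Final: 0.15192 hr


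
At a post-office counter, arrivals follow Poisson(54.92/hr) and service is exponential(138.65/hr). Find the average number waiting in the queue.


ρ = 54.92/138.65 = 0.3961
Lq = ρ²/(1−ρ) = 0.1569/0.6039 = 0.2598

Final: 0.2598


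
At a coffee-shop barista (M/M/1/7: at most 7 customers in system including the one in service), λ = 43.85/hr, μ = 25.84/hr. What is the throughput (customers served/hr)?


ρ = 1.6970; P_K = (1−ρ)ρ^7/(1−ρ^8) = 0.416779
λ_eff = λ(1 − P_K) = 43.85·(1 − 0.416779) = 43.85·0.583221 = 25.5743 /hr

Final: 25.5743 /hr


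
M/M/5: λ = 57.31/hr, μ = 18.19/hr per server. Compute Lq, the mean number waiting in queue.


a = λ/μ = 3.1506; ρ = a/5 = 0.6301
P₀ = 0.039329
Lq = P₀·a^c·ρ / (c!·(1−ρ)²) = 0.039329·310.44777·0.6301/(120·0.13681)
= 0.46864

Final: 0.46864


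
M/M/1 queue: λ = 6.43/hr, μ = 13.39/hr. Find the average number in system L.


ρ = λ/μ = 6.43/13.39 = 0.4802
L = ρ/(1−ρ) = 0.4802/(1 − 0.4802) = 0.4802/0.5198 = 0.9239

Final: 0.9239


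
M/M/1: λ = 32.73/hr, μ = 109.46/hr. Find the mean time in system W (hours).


W = 1/(μ−λ) = 1/(109.46 − 32.73) = 1/76.73 = 0.01303 hr

Final: 0.01303 hr


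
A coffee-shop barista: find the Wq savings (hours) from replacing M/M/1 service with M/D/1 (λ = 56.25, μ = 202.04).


ρ = 56.25/202.04 = 0.2784
Wq(M/M/1) = ρ/(μ−λ) = 0.2784/145.79 = 0.001910 hr
Wq(M/D/1) = ρ/(2(μ−λ)) = 0.0009548 hr
Savings = 0.001910 − 0.0009548 = 0.0009548 hr

Final: 0.0009548 hr


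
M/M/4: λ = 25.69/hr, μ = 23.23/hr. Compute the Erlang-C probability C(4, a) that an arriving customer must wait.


a = λ/μ = 1.1059; ρ = a/4 = 0.2765
P₀ = 0.330146 (from M/M/c formula)
C(c,a) = [a^c/(c!(1−ρ))]·P₀ = [1.49575/(24·0.7235)]·0.330146
= 0.08614·0.330146 = 0.028438

Final: 0.028438


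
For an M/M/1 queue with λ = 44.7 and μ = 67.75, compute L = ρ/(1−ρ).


ρ = λ/μ = 44.7/67.75 = 0.6598
L = ρ/(1−ρ) = 0.6598/(1 − 0.6598) = 0.6598/0.3402 = 1.9393

Final: 1.9393


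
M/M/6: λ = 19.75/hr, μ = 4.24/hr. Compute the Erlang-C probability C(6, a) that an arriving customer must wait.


a = λ/μ = 4.6580; ρ = a/6 = 0.7763
P₀ = 0.007426 (from M/M/c formula)
C(c,a) = [a^c/(c!(1−ρ))]·P₀ = [10214.27298/(720·0.2237)]·0.007426
= 63.42782·0.007426 = 0.470996

Final: 0.470996


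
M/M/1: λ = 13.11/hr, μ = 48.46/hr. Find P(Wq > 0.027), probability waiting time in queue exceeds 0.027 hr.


ρ = 13.11/48.46 = 0.2705
P(Wq > t) = ρ·e^{−(μ−λ)t} = 0.2705·e^{−0.9545}
= 0.2705·0.385024 = 0.104161

Final: 0.104161


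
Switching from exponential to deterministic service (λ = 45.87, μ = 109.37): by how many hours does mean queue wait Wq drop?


ρ = 45.87/109.37 = 0.4194
Wq(M/M/1) = ρ/(μ−λ) = 0.4194/63.50 = 0.006605 hr
Wq(M/D/1) = ρ/(2(μ−λ)) = 0.003302 hr
Savings = 0.006605 − 0.003302 = 0.003302 hr

Final: 0.003302 hr


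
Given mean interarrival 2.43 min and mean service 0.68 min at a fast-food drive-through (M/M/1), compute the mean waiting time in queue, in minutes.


λ = 60/2.43 = 24.6914 /hr
μ = 60/0.68 = 88.2353 /hr
ρ = λ/μ = 24.6914/88.2353 = 0.2798
Wq = ρ/(μ−λ) = 0.2798/(88.2353−24.6914) = 0.004404 hr
In minutes: 0.004404·60 = 0.2642 min

Final: 0.2642 min


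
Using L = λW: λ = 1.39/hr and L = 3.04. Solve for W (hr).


W = L/λ = 3.04/1.39 = 2.1871 hr

Final: 2.1871 hr


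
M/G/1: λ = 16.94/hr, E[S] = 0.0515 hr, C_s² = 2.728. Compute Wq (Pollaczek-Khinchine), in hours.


ρ = λ·E[S] = 16.94·0.0515 = 0.8724
E[S²] = E[S]²(1+C_s²) = 0.0515²·(1+2.728) = 0.009888
Wq = λ·E[S²]/(2(1−ρ)) = 16.94·0.009888/(2·0.1276) = 0.65638 hr

Final: 0.65638 hr


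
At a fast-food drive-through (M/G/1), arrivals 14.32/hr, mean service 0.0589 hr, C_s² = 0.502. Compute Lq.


ρ = λ·E[S] = 14.32·0.0589 = 0.8434
Lq = ρ²(1+C_s²)/(2(1−ρ)) = 0.7114·(1+0.502)/(2·0.1566)
= 0.7114·1.5020/0.3131 = 3.41270

Final: 3.41270


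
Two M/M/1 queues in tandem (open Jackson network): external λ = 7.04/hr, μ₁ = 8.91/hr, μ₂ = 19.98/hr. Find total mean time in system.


Each node sees arrival rate λ = 7.04/hr (tandem ⇒ throughput preserved).
W₁ = 1/(μ₁−λ) = 1/(8.91−7.04) = 0.53476 hr
W₂ = 1/(μ₂−λ) = 1/(19.98−7.04) = 0.07728 hr
W_total = W₁ + W₂ = 0.53476 + 0.07728 = 0.61204 hr

Final: 0.61204 hr


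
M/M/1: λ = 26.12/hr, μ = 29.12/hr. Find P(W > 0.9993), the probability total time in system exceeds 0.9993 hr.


W ~ Exponential(μ−λ) for M/M/1.
μ − λ = 29.12 − 26.12 = 3.0000
P(W > t) = e^{−(μ−λ)t} = e^{−2.9979} = 0.049892

Final: 0.049892


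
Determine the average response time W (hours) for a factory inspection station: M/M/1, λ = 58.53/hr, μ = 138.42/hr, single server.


W = 1/(μ−λ) = 1/(138.42 − 58.53) = 1/79.89 = 0.01252 hr

Final: 0.01252 hr


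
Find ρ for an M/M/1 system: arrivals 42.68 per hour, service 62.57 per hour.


ρ = λ/μ = 42.68/62.57 = 0.6821

Final: 0.6821


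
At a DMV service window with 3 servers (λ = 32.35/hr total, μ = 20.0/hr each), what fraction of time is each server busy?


ρ = λ/(cμ) = 32.35/(3·20.0) = 32.35/60.00 = 0.5392

Final: 0.5392


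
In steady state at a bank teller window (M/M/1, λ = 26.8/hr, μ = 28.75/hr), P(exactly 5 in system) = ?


ρ = 26.8/28.75 = 0.9322
P_n = (1−ρ)·ρ^n = (1 − 0.9322)·0.9322^5 = 0.06783·0.703857 = 0.047740

Final: 0.047740


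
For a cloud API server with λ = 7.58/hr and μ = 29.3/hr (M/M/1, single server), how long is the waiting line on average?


ρ = 7.58/29.3 = 0.2587
Lq = ρ²/(1−ρ) = 0.06693/0.7413 = 0.09028

Final: 0.09028


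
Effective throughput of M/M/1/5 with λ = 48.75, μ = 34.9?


ρ = 1.3968; P_K = (1−ρ)ρ^5/(1−ρ^6) = 0.328297
λ_eff = λ(1 − P_K) = 48.75·(1 − 0.328297) = 48.75·0.671703 = 32.7455 /hr

Final: 32.7455 /hr


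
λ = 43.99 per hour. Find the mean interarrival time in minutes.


Mean interarrival time = 1/λ = 1/43.99 hour = 0.02273 hour
In minutes: 0.02273 × 60 = 1.3639 min

Final: 1.3639 min


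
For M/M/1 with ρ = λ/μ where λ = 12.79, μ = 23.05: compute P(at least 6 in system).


ρ = 12.79/23.05 = 0.5549
P(N ≥ n) = ρ^n = 0.5549^6 = 0.029188

Final: 0.029188


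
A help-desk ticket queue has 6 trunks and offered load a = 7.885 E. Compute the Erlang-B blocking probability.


B(c,a) = (a^c/c!) / Σ_{k=0}^{c} a^k/k!
a^6/6! = 333.793357
Σ terms (k=0..6): 1.00000 + 7.88500 + 31.08661 + 81.70598 + 161.06291 + 253.99621 + 333.79336 = 870.530076
B = 333.793357/870.530076 = 0.383437

Final: 0.383437


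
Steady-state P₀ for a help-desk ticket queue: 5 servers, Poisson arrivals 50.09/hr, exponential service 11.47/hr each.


a = λ/μ = 50.09/11.47 = 4.3670; ρ = a/c = 0.8734
Σ_{k=0}^{4} a^k/k! (terms k=0..4) = 1.00000 + 4.36704 + 9.53554 + 13.88071 + 15.15442 = 43.93771
Tail: a^5/(5!(1−ρ)) = 1588.32024/(120·0.1266) = 104.55712
P₀ = 1/(43.93771 + 104.55712) = 1/148.49483 = 0.006734

Final: 0.006734


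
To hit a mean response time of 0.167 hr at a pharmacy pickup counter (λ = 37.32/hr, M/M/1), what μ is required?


W = 1/(μ−λ) ⇒ μ − λ = 1/W = 1/0.167 = 5.9880
μ = λ + 1/W = 37.32 + 5.9880 = 43.3080 per hr

Final: 43.3080 /hr


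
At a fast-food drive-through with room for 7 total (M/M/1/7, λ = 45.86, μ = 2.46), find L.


ρ = 45.86/2.46 = 18.6423
L = ρ[1 − (K+1)ρ^K + Kρ^(K+1)] / [(1−ρ)(1−ρ^(K+1))]
Numerator: 18.6423·(1 − 8·782514877.046934 + 7·14587858642.834314) = 1786953383527.459961
Denominator: (-17.6423)·(-14587858641.834314) = 257363034575.450897
L = 1786953383527.459961/257363034575.450897 = 6.9433

Final: 6.9433


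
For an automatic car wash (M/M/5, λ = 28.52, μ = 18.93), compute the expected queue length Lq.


a = λ/μ = 1.5066; ρ = a/5 = 0.3013
P₀ = 0.221300
Lq = P₀·a^c·ρ / (c!·(1−ρ)²) = 0.221300·7.76237·0.3013/(120·0.48815)
= 0.008836

Final: 0.008836


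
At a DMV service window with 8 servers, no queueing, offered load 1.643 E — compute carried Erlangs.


B(8,1.643) = 0.0002547 (Erlang-B)
Carried load = a(1 − B) = 1.643·(1 − 0.0002547) = 1.643·0.999745 = 1.6426 E

Final: 1.6426 Erlangs


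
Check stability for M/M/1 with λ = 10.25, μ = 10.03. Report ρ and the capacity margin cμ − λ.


Total capacity cμ = 1·10.03 = 10.03/hr
ρ = λ/(cμ) = 10.25/10.03 = 1.0219
Stable ⇔ ρ < 1: NO
Spare capacity = cμ − λ = 10.03 − 10.25 = -0.22/hr

Final: ρ = 1.0219; unstable; margin = -0.22/hr


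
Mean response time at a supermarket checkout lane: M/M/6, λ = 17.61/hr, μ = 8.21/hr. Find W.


a = 2.1449; ρ = 0.3575; P₀ = 0.116810
Lq = P₀·a^c·ρ/(c!(1−ρ)²) = 0.01368
Wq = Lq/λ = 0.01368/17.61 = 0.0007769 hr
W = Wq + 1/μ = 0.0007769 + 0.12180 = 0.12258 hr

Final: 0.12258 hr


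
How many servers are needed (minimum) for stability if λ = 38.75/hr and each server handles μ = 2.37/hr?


Stability requires cμ > λ ⇔ c > λ/μ.
λ/μ = 38.75/2.37 = 16.3502
Minimum integer c = ⌊16.3502⌋ + 1 = 17
Check: 17·2.37 = 40.29 > 38.75, while 16·2.37 = 37.92 ≤ 38.75

Final: 17 servers


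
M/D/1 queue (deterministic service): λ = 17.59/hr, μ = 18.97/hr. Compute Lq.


ρ = 17.59/18.97 = 0.9273
M/D/1: Lq = ρ²/(2(1−ρ)) = 0.8598/(2·0.07275) = 5.90956

Final: 5.90956


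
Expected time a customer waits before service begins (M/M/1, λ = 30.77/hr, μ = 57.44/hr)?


ρ = 30.77/57.44 = 0.5357
Wq = ρ/(μ−λ) = 0.5357/(57.44 − 30.77) = 0.5357/26.67 = 0.02009 hr

Final: 0.02009 hr


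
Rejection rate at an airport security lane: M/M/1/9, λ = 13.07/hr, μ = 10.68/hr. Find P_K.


ρ = λ/μ = 13.07/10.68 = 1.2238
P_K = (1−ρ)ρ^K/(1−ρ^(K+1)) = (-0.2238·6.156573)/(1 − 7.534308)
= -1.377735/-6.534308 = 0.210846

Final: 0.210846


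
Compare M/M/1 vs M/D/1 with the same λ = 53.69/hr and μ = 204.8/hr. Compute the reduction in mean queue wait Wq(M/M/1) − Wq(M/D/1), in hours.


ρ = 53.69/204.8 = 0.2622
Wq(M/M/1) = ρ/(μ−λ) = 0.2622/151.11 = 0.001735 hr
Wq(M/D/1) = ρ/(2(μ−λ)) = 0.0008674 hr
Savings = 0.001735 − 0.0008674 = 0.0008674 hr

Final: 0.0008674 hr


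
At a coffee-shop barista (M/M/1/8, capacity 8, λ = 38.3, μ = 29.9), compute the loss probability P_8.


ρ = λ/μ = 38.3/29.9 = 1.2809
P_K = (1−ρ)ρ^K/(1−ρ^(K+1)) = (-0.2809·7.248042)/(1 − 9.284281)
= -2.036239/-8.284281 = 0.245796

Final: 0.245796


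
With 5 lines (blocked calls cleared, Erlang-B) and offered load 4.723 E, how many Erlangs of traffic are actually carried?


B(5,4.723) = 0.261988 (Erlang-B)
Carried load = a(1 − B) = 4.723·(1 − 0.261988) = 4.723·0.738012 = 3.4856 E

Final: 3.4856 Erlangs


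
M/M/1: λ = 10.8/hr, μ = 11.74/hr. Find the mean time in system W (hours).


W = 1/(μ−λ) = 1/(11.74 − 10.8) = 1/0.9400 = 1.0638 hr

Final: 1.0638 hr


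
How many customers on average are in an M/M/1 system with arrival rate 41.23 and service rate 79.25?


ρ = λ/μ = 41.23/79.25 = 0.5203
L = ρ/(1−ρ) = 0.5203/(1 − 0.5203) = 0.5203/0.4797 = 1.0844

Final: 1.0844


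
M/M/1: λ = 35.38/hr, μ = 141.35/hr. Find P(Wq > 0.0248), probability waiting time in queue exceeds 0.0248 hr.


ρ = 35.38/141.35 = 0.2503
P(Wq > t) = ρ·e^{−(μ−λ)t} = 0.2503·e^{−2.6281}
= 0.2503·0.072219 = 0.018076

Final: 0.018076


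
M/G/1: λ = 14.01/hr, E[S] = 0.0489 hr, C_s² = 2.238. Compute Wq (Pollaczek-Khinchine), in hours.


ρ = λ·E[S] = 14.01·0.0489 = 0.6851
E[S²] = E[S]²(1+C_s²) = 0.0489²·(1+2.238) = 0.007743
Wq = λ·E[S²]/(2(1−ρ)) = 14.01·0.007743/(2·0.3149) = 0.17223 hr

Final: 0.17223 hr


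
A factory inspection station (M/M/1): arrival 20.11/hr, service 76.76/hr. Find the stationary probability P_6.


ρ = 20.11/76.76 = 0.2620
P_n = (1−ρ)·ρ^n = (1 − 0.2620)·0.2620^6 = 0.7380·0.0003233 = 0.0002386

Final: 0.0002386


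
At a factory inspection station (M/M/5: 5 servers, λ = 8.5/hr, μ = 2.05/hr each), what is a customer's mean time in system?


a = 4.1463; ρ = 0.8293; P₀ = 0.010230
Lq = P₀·a^c·ρ/(c!(1−ρ)²) = 2.97212
Wq = Lq/λ = 2.97212/8.5 = 0.34966 hr
W = Wq + 1/μ = 0.34966 + 0.48780 = 0.83747 hr

Final: 0.83747 hr


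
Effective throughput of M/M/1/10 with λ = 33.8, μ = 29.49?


ρ = 1.1462; P_K = (1−ρ)ρ^10/(1−ρ^11) = 0.164115
λ_eff = λ(1 − P_K) = 33.8·(1 − 0.164115) = 33.8·0.835885 = 28.2529 /hr

Final: 28.2529 /hr


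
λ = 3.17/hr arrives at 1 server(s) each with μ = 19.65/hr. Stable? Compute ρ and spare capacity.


Total capacity cμ = 1·19.65 = 19.65/hr
ρ = λ/(cμ) = 3.17/19.65 = 0.1613
Stable ⇔ ρ < 1: YES
Spare capacity = cμ − λ = 19.65 − 3.17 = 16.48/hr

Final: ρ = 0.1613; stable; margin = 16.48/hr


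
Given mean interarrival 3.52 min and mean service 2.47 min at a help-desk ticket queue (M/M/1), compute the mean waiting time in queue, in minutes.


λ = 60/3.52 = 17.0455 /hr
μ = 60/2.47 = 24.2915 /hr
ρ = λ/μ = 17.0455/24.2915 = 0.7017
Wq = ρ/(μ−λ) = 0.7017/(24.2915−17.0455) = 0.09684 hr
In minutes: 0.09684·60 = 5.810 min

Final: 5.810 min


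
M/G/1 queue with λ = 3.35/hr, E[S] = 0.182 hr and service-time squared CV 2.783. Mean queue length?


ρ = λ·E[S] = 3.35·0.182 = 0.6097
Lq = ρ²(1+C_s²)/(2(1−ρ)) = 0.3717·(1+2.783)/(2·0.3903)
= 0.3717·3.7830/0.7806 = 1.80152

Final: 1.80152


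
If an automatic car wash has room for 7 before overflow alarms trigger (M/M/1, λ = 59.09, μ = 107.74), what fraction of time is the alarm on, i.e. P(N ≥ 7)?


ρ = 59.09/107.74 = 0.5484
P(N ≥ n) = ρ^n = 0.5484^7 = 0.014927

Final: 0.014927


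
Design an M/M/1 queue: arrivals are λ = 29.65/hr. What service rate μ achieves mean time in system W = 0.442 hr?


W = 1/(μ−λ) ⇒ μ − λ = 1/W = 1/0.442 = 2.2624
μ = λ + 1/W = 29.65 + 2.2624 = 31.9124 per hr

Final: 31.9124 /hr


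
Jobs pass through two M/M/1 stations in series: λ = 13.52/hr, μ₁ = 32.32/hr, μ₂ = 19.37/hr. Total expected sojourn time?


Each node sees arrival rate λ = 13.52/hr (tandem ⇒ throughput preserved).
W₁ = 1/(μ₁−λ) = 1/(32.32−13.52) = 0.05319 hr
W₂ = 1/(μ₂−λ) = 1/(19.37−13.52) = 0.17094 hr
W_total = W₁ + W₂ = 0.05319 + 0.17094 = 0.22413 hr

Final: 0.22413 hr


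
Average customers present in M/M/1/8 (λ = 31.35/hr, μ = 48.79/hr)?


ρ = 31.35/48.79 = 0.6425
L = ρ[1 − (K+1)ρ^K + Kρ^(K+1)] / [(1−ρ)(1−ρ^(K+1))]
Numerator: 0.6425·(1 − 9·0.029057 + 8·0.018671) = 0.570488
Denominator: (0.3575)·(0.981329) = 0.350776
L = 0.570488/0.350776 = 1.6264

Final: 1.6264


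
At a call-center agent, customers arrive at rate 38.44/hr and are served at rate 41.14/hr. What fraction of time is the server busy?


ρ = λ/μ = 38.44/41.14 = 0.9344

Final: 0.9344


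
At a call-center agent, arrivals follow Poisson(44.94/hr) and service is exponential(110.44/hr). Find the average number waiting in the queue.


ρ = 44.94/110.44 = 0.4069
Lq = ρ²/(1−ρ) = 0.1656/0.5931 = 0.2792

Final: 0.2792


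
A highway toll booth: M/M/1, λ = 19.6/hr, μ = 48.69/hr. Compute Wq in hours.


ρ = 19.6/48.69 = 0.4025
Wq = ρ/(μ−λ) = 0.4025/(48.69 − 19.6) = 0.4025/29.09 = 0.01384 hr

Final: 0.01384 hr


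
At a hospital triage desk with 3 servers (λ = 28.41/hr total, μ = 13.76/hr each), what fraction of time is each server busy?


ρ = λ/(cμ) = 28.41/(3·13.76) = 28.41/41.28 = 0.6882

Final: 0.6882


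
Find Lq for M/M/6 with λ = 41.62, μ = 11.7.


a = λ/μ = 3.5573; ρ = a/6 = 0.5929
P₀ = 0.027235
Lq = P₀·a^c·ρ / (c!·(1−ρ)²) = 0.027235·2026.26986·0.5929/(720·0.16575)
= 0.27416

Final: 0.27416


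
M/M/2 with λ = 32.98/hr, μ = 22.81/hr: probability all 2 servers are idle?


a = λ/μ = 32.98/22.81 = 1.4459; ρ = a/c = 0.7229
Σ_{k=0}^{1} a^k/k! (terms k=0..1) = 1.00000 + 1.44586 = 2.44586
Tail: a^2/(2!(1−ρ)) = 2.09050/(2·0.2771) = 3.77250
P₀ = 1/(2.44586 + 3.77250) = 1/6.21835 = 0.160814

Final: 0.160814


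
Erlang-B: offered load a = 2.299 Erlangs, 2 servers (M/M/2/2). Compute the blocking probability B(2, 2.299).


B(c,a) = (a^c/c!) / Σ_{k=0}^{c} a^k/k!
a^2/2! = 2.642700
Σ terms (k=0..2): 1.00000 + 2.29900 + 2.64270 = 5.941700
B = 2.642700/5.941700 = 0.444772

Final: 0.444772


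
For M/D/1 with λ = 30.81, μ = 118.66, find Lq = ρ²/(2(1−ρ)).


ρ = 30.81/118.66 = 0.2596
M/D/1: Lq = ρ²/(2(1−ρ)) = 0.06742/(2·0.7404) = 0.04553

Final: 0.04553


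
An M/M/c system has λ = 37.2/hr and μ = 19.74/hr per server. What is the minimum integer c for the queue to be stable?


Stability requires cμ > λ ⇔ c > λ/μ.
λ/μ = 37.2/19.74 = 1.8845
Minimum integer c = ⌊1.8845⌋ + 1 = 2
Check: 2·19.74 = 39.48 > 37.2, while 1·19.74 = 19.74 ≤ 37.2

Final: 2 servers


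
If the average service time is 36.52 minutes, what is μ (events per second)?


μ = 1/(service time) in consistent units.
1 second = 0.0166667 min, so μ = 0.0166667/36.52 = 0.0004564 per second

Final: 0.0004564 /sec


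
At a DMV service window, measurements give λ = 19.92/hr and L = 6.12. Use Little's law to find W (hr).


W = L/λ = 6.12/19.92 = 0.3072 hr

Final: 0.3072 hr


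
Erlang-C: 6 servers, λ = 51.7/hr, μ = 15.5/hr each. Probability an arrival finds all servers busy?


a = λ/μ = 3.3355; ρ = a/6 = 0.5559
P₀ = 0.034498 (from M/M/c formula)
C(c,a) = [a^c/(c!(1−ρ))]·P₀ = [1377.06065/(720·0.4441)]·0.034498
= 4.30679·0.034498 = 0.148574

Final: 0.148574


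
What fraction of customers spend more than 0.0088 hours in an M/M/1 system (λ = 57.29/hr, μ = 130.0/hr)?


W ~ Exponential(μ−λ) for M/M/1.
μ − λ = 130.0 − 57.29 = 72.7100
P(W > t) = e^{−(μ−λ)t} = e^{−0.6398} = 0.527373

Final: 0.527373


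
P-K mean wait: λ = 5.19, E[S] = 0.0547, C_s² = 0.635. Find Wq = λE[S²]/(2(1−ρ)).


ρ = λ·E[S] = 5.19·0.0547 = 0.2839
E[S²] = E[S]²(1+C_s²) = 0.0547²·(1+0.635) = 0.004892
Wq = λ·E[S²]/(2(1−ρ)) = 5.19·0.004892/(2·0.7161) = 0.01773 hr

Final: 0.01773 hr


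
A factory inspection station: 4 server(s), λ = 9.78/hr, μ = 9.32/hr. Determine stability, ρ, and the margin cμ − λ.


Total capacity cμ = 4·9.32 = 37.28/hr
ρ = λ/(cμ) = 9.78/37.28 = 0.2623
Stable ⇔ ρ < 1: YES
Spare capacity = cμ − λ = 37.28 − 9.78 = 27.50/hr

Final: ρ = 0.2623; stable; margin = 27.50/hr


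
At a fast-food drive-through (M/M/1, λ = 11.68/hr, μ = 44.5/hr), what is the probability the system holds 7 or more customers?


ρ = 11.68/44.5 = 0.2625
P(N ≥ n) = ρ^n = 0.2625^7 = 0.00008582

Final: 0.00008582


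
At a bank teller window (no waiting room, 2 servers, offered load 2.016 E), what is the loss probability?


B(c,a) = (a^c/c!) / Σ_{k=0}^{c} a^k/k!
a^2/2! = 2.032128
Σ terms (k=0..2): 1.00000 + 2.01600 + 2.03213 = 5.048128
B = 2.032128/5.048128 = 0.402551

Final: 0.402551


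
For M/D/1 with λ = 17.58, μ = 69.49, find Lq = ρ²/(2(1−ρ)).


ρ = 17.58/69.49 = 0.2530
M/D/1: Lq = ρ²/(2(1−ρ)) = 0.06400/(2·0.7470) = 0.04284

Final: 0.04284


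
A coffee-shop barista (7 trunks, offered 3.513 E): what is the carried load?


B(7,3.513) = 0.040145 (Erlang-B)
Carried load = a(1 − B) = 3.513·(1 − 0.040145) = 3.513·0.959855 = 3.3720 E

Final: 3.3720 Erlangs


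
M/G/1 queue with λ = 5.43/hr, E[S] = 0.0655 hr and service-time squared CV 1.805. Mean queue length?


ρ = λ·E[S] = 5.43·0.0655 = 0.3557
Lq = ρ²(1+C_s²)/(2(1−ρ)) = 0.1265·(1+1.805)/(2·0.6443)
= 0.1265·2.8050/1.2887 = 0.27534

Final: 0.27534


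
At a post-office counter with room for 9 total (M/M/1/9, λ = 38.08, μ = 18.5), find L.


ρ = 38.08/18.5 = 2.0584
L = ρ[1 − (K+1)ρ^K + Kρ^(K+1)] / [(1−ρ)(1−ρ^(K+1))]
Numerator: 2.0584·(1 − 10·663.325819 + 9·1365.375523) = 11642.438245
Denominator: (-1.0584)·(-1364.375523) = 1444.025554
L = 11642.438245/1444.025554 = 8.0625

Final: 8.0625


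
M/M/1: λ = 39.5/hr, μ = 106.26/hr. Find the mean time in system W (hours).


W = 1/(μ−λ) = 1/(106.26 − 39.5) = 1/66.76 = 0.01498 hr

Final: 0.01498 hr


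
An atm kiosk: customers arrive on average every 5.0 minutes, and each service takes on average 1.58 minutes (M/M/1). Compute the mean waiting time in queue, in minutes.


λ = 60/5.0 = 12.0000 /hr
μ = 60/1.58 = 37.9747 /hr
ρ = λ/μ = 12.0000/37.9747 = 0.3160
Wq = ρ/(μ−λ) = 0.3160/(37.9747−12.0000) = 0.01217 hr
In minutes: 0.01217·60 = 0.7299 min

Final: 0.7299 min


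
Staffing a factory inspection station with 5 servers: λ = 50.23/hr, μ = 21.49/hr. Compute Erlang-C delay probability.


a = λ/μ = 2.3374; ρ = a/5 = 0.4675
P₀ = 0.094943 (from M/M/c formula)
C(c,a) = [a^c/(c!(1−ρ))]·P₀ = [69.76439/(120·0.5325)]·0.094943
= 1.09172·0.094943 = 0.103651

Final: 0.103651


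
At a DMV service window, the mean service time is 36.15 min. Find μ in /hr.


μ = 1/(service time) in consistent units.
1 hour = 60 min, so μ = 60/36.15 = 1.6598 per hour

Final: 1.6598 /hr
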